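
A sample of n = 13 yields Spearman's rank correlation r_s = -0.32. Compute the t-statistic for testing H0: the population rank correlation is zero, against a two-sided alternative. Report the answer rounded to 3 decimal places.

-1.120

1 − r_s² = 1 − 0.1024 = 0.8976;  √(1−r_s²) = 0.947418
√(n−2) = √11 = 3.316625
t = r_s·√(n−2)/√(1−r_s²) = -0.32 · 3.316625 / 0.947418 = -1.120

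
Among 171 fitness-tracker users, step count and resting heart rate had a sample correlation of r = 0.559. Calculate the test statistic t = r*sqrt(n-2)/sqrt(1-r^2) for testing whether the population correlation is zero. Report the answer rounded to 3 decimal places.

8.764

1 − r² = 1 − 0.312481 = 0.687519;  √(1−r²) = 0.829168
√(n−2) = √169 = 13.000000
t = r·√(n−2)/√(1−r²) = 0.559 · 13.000000 / 0.829168 = 8.764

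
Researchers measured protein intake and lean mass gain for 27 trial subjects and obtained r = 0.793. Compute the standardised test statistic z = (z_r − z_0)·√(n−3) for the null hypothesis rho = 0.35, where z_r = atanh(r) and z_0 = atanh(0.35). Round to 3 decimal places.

3.498

z_r = atanh(0.793) = 1.079463,  z_0 = atanh(0.35) = 0.365444
SE = 1/√(n−3) = 1/√24 = 0.204124
z = (z_r − z_0)/SE = (1.079463 − 0.365444) / 0.204124 = 0.714019 / 0.204124 = 3.498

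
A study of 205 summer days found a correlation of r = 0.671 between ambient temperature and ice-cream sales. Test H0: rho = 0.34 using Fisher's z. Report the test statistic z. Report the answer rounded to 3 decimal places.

6.516

Fisher z: atanh(0.671) = 0.812560, atanh(0.34) = 0.354093
z = (z_r − z_0)·√(n−3) = (0.812560 − 0.354093)·√202 = 0.458467 · 14.212670 = 6.516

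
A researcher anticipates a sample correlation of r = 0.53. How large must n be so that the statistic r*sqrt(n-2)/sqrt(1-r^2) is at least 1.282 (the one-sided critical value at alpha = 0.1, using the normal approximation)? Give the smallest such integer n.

7

r√(n−2)/√(1−r²) ≥ 1.282  ⇔  n−2 ≥ (1.282)²·(1−r²)/r²
(1−r²)/r² = (1−0.2809)/0.2809 = 2.5600
n ≥ 2 + 1.643524·2.5600 = 2 + 4.2074 = 6.2074
⌈6.2074⌉ = 7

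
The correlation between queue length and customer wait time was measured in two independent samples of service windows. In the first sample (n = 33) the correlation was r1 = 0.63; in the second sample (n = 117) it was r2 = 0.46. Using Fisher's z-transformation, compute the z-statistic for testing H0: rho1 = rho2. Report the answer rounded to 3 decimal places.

1.190

Fisher z-transforms: z1 = atanh(0.63) = 0.741416, z2 = atanh(0.46) = 0.497311; difference d = 0.244105
Var(d) = 1/30 + 1/114 = 0.0333333 + 0.0087719 = 0.0421052
z = d/√Var(d) = 0.244105 / √0.0421052 = 0.244105 / 0.205196 = 1.190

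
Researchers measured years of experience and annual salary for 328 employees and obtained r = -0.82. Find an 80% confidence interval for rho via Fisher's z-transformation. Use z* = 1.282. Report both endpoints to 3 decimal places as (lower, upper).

Fisher z: z_r = atanh(r) = ½·ln((1+(-0.82))/(1−(-0.82))) = -1.156817
SE(z) = 1/√(n−3) = 1/√325 = 0.055470
80% ⇒ z* = 1.282; margin = 1.282·0.055470 = 0.071113
CI on z-scale: (-1.227930, -1.085704)
Back-transform: tanh(-1.227930) = -0.841978, tanh(-1.085704) = -0.795305

(-0.842, -0.795)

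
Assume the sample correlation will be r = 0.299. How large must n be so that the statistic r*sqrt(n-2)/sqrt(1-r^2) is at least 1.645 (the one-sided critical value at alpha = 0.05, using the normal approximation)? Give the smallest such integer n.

r√(n−2)/√(1−r²) ≥ 1.645  ⇔  n−2 ≥ (1.645)²·(1−r²)/r²
(1−r²)/r² = (1−0.089401)/0.089401 = 10.1856
n ≥ 2 + 2.706025·10.1856 = 2 + 27.5625 = 29.5625
⌈29.5625⌉ = 30

30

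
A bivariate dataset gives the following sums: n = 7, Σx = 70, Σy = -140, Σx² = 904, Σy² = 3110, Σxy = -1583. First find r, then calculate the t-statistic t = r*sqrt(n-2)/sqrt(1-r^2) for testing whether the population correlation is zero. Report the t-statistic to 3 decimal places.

-2.372

S_xy = nΣxy − ΣxΣy = 7·(-1583) − 70·(-140) = -11081 − (-9800) = -1281
S_xx = nΣx² − (Σx)² = 7·904 − 70² = 6328 − 4900 = 1428
S_yy = nΣy² − (Σy)² = 7·3110 − (-140)² = 21770 − 19600 = 2170
r = S_xy / √(S_xx·S_yy) = -1281 / √(1428·2170) = -1281 / √3098760 = -1281 / 1760.3295 = -0.7277
t = r·√(n−2)/√(1−r²) = -0.7277·√5 / √(1−0.529547) = -1.627187 / 0.685896 = -2.372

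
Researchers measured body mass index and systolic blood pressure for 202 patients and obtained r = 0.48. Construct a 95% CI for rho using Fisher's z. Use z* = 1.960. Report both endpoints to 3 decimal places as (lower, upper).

Fisher z: z_r = atanh(r) = ½·ln((1+0.48)/(1−0.48)) = 0.522984
SE(z) = 1/√(n−3) = 1/√199 = 0.070888
95% ⇒ z* = 1.960; margin = 1.960·0.070888 = 0.138940
CI on z-scale: (0.384044, 0.661924)
Back-transform: tanh(0.384044) = 0.366214, tanh(0.661924) = 0.579642

(0.366, 0.580)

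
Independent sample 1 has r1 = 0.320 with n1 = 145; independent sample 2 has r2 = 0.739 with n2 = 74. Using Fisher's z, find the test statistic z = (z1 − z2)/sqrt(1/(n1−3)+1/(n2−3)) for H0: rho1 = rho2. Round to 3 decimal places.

Fisher z-transforms: z1 = atanh(0.320) = 0.331647, z2 = atanh(0.739) = 0.948273; difference d = -0.616626
Var(d) = 1/142 + 1/71 = 0.0070423 + 0.0140845 = 0.0211268
z = d/√Var(d) = -0.616626 / √0.0211268 = -0.616626 / 0.145351 = -4.242

-4.242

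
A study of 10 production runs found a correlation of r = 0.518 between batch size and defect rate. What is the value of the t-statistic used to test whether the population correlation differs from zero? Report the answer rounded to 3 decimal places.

1.713

1 − r² = 1 − 0.268324 = 0.731676;  √(1−r²) = 0.855381
√(n−2) = √8 = 2.828427
t = r·√(n−2)/√(1−r²) = 0.518 · 2.828427 / 0.855381 = 1.713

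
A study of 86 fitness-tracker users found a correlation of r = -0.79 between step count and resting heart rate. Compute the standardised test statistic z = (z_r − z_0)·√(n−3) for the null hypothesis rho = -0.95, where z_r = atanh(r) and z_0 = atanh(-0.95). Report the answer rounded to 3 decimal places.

z_r = atanh(-0.79) = -1.071432,  z_0 = atanh(-0.95) = -1.831781
SE = 1/√(n−3) = 1/√83 = 0.109764
z = (z_r − z_0)/SE = (-1.071432 − (-1.831781)) / 0.109764 = 0.760349 / 0.109764 = 6.927

6.927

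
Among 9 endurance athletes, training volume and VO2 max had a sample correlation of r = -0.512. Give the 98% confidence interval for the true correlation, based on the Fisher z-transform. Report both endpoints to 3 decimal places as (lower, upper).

(-0.908, 0.366)

Fisher z: z_r = atanh(r) = ½·ln((1+(-0.512))/(1−(-0.512))) = -0.565437
SE(z) = 1/√(n−3) = 1/√6 = 0.408248
98% ⇒ z* = 2.326; margin = 2.326·0.408248 = 0.949585
CI on z-scale: (-1.515022, 0.384148)
Back-transform: tanh(-1.515022) = -0.907826, tanh(0.384148) = 0.366304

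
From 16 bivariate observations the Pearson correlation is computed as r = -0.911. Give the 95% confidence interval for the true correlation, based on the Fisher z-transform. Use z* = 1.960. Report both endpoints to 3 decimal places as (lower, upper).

(-0.969, -0.757)

z_r = atanh(-0.911) = -1.533373;  SE = 1/√(n−3) = 1/√13 = 0.277350
z-limits: -1.533373 ± 1.960·0.277350 = -1.533373 ± 0.543606 = [-2.076979, -0.989767]
ρ-limits: (tanh -2.076979, tanh -0.989767) = (-0.969, -0.757)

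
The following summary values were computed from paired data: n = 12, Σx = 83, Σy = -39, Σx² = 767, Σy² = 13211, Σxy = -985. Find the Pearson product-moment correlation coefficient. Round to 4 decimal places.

Numerator: nΣxy − (Σx)(Σy) = 12·(-985) − (83)(-39) = -8583
Denominator: √[(nΣx²−(Σx)²)(nΣy²−(Σy)²)]
  nΣx²−(Σx)² = 12·767 − 6889 = 2315;  nΣy²−(Σy)² = 12·13211 − 1521 = 157011
  √(2315·157011) = √363480465 = 19065.1636
r = -8583 / 19065.1636 = -0.4502

-0.4502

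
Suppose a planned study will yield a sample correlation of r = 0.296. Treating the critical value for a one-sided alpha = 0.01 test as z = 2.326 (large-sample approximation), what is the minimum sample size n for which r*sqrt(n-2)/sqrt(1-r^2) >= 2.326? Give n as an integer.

59

Need r·√(n−2)/√(1−r²) ≥ 2.326
√(n−2) ≥ 2.326·√(1−0.087616) / 0.296 = 2.326·0.955188 / 0.296 = 7.5060
n−2 ≥ 56.3400  ⇒  n ≥ 58.3400
Smallest integer n = 59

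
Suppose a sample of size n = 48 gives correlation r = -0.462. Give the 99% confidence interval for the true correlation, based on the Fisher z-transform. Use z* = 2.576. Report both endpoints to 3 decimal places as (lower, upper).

(-0.708, -0.115)

z_r = atanh(-0.462) = -0.499851;  SE = 1/√(n−3) = 1/√45 = 0.149071
z-limits: -0.499851 ± 2.576·0.149071 = -0.499851 ± 0.384007 = [-0.883858, -0.115844]
ρ-limits: (tanh -0.883858, tanh -0.115844) = (-0.708, -0.115)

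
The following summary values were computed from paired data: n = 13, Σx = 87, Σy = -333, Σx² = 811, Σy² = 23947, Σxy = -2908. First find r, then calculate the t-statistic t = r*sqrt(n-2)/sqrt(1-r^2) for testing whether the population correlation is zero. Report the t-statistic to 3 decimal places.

Numerator: nΣxy − (Σx)(Σy) = 13·(-2908) − (87)(-333) = -8833
Denominator: √[(nΣx²−(Σx)²)(nΣy²−(Σy)²)]
  nΣx²−(Σx)² = 13·811 − 7569 = 2974;  nΣy²−(Σy)² = 13·23947 − 110889 = 200422
  √(2974·200422) = √596055028 = 24414.2382
r = -8833 / 24414.2382 = -0.3618
t = r·√(n−2)/√(1−r²) = -0.3618·√11 / √(1−0.130899) = -1.199955 / 0.932256 = -1.287

-1.287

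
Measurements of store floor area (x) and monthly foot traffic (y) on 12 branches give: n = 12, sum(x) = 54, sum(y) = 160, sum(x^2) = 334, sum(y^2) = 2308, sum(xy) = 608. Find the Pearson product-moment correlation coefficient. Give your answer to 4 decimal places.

S_xy = nΣxy − ΣxΣy = 12·608 − 54·160 = 7296 − 8640 = -1344
S_xx = nΣx² − (Σx)² = 12·334 − 54² = 4008 − 2916 = 1092
S_yy = nΣy² − (Σy)² = 12·2308 − 160² = 27696 − 25600 = 2096
r = S_xy / √(S_xx·S_yy) = -1344 / √(1092·2096) = -1344 / √2288832 = -1344 / 1512.8886 = -0.8884

-0.8884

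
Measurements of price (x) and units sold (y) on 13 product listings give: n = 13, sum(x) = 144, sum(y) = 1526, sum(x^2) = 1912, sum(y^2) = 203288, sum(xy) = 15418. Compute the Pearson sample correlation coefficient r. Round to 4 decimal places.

Numerator: nΣxy − (Σx)(Σy) = 13·15418 − (144)(1526) = -19310
Denominator: √[(nΣx²−(Σx)²)(nΣy²−(Σy)²)]
  nΣx²−(Σx)² = 13·1912 − 20736 = 4120;  nΣy²−(Σy)² = 13·203288 − 2328676 = 314068
  √(4120·314068) = √1293960160 = 35971.6577
r = -19310 / 35971.6577 = -0.5368

-0.5368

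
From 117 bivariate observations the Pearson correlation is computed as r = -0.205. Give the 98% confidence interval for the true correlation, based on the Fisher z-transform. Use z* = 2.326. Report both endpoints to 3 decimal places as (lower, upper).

z_r = atanh(-0.205) = -0.207946;  SE = 1/√(n−3) = 1/√114 = 0.093659
z-limits: -0.207946 ± 2.326·0.093659 = -0.207946 ± 0.217851 = [-0.425797, 0.009905]
ρ-limits: (tanh -0.425797, tanh 0.009905) = (-0.402, 0.010)

(-0.402, 0.010)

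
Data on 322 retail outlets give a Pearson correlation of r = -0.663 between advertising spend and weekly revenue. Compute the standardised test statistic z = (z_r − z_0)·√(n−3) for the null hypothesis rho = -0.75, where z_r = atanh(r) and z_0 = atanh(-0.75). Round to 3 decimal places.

3.122

z_r = atanh(-0.663) = -0.798148,  z_0 = atanh(-0.75) = -0.972955
SE = 1/√(n−3) = 1/√319 = 0.055989
z = (z_r − z_0)/SE = (-0.798148 − (-0.972955)) / 0.055989 = 0.174807 / 0.055989 = 3.122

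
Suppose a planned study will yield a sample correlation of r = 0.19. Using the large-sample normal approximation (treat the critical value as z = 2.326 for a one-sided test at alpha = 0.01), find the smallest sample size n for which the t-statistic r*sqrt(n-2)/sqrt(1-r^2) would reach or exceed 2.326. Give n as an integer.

147

r√(n−2)/√(1−r²) ≥ 2.326  ⇔  n−2 ≥ (2.326)²·(1−r²)/r²
(1−r²)/r² = (1−0.0361)/0.0361 = 26.7008
n ≥ 2 + 5.410276·26.7008 = 2 + 144.4587 = 146.4587
⌈146.4587⌉ = 147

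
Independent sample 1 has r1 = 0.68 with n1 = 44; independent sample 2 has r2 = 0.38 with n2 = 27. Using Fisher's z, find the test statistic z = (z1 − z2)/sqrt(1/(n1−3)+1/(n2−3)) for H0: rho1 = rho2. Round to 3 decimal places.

1.669

z1 = atanh(0.68) = 0.829114,  z2 = atanh(0.38) = 0.400060
SE = √(1/(n1−3) + 1/(n2−3)) = √(1/41 + 1/24) = √(0.0243902 + 0.0416667) = √0.0660569 = 0.257015
z = (z1 − z2)/SE = (0.829114 − 0.400060) / 0.257015 = 0.429054 / 0.257015 = 1.669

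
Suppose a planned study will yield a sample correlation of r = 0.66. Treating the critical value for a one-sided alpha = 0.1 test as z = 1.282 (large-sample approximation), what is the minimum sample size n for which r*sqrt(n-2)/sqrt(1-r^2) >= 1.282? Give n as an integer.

r√(n−2)/√(1−r²) ≥ 1.282  ⇔  n−2 ≥ (1.282)²·(1−r²)/r²
(1−r²)/r² = (1−0.4356)/0.4356 = 1.2957
n ≥ 2 + 1.643524·1.2957 = 2 + 2.1295 = 4.1295
⌈4.1295⌉ = 5

5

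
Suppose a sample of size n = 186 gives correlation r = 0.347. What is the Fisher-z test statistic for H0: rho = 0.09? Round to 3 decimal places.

Fisher z: atanh(0.347) = 0.362029, atanh(0.09) = 0.090244
z = (z_r − z_0)·√(n−3) = (0.362029 − 0.090244)·√183 = 0.271785 · 13.527749 = 3.677

3.677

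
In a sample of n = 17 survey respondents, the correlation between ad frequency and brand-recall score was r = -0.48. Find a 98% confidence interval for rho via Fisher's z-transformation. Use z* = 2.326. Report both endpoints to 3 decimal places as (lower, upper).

Fisher z: z_r = atanh(r) = ½·ln((1+(-0.48))/(1−(-0.48))) = -0.522984
SE(z) = 1/√(n−3) = 1/√14 = 0.267261
98% ⇒ z* = 2.326; margin = 2.326·0.267261 = 0.621649
CI on z-scale: (-1.144633, 0.098665)
Back-transform: tanh(-1.144633) = -0.815968, tanh(0.098665) = 0.098346

(-0.816, 0.098)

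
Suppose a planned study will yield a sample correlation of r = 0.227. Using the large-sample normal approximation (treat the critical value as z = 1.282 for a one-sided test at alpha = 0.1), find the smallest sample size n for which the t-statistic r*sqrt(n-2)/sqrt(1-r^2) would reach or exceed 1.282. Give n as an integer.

r√(n−2)/√(1−r²) ≥ 1.282  ⇔  n−2 ≥ (1.282)²·(1−r²)/r²
(1−r²)/r² = (1−0.051529)/0.051529 = 18.4065
n ≥ 2 + 1.643524·18.4065 = 2 + 30.2515 = 32.2515
⌈32.2515⌉ = 33

33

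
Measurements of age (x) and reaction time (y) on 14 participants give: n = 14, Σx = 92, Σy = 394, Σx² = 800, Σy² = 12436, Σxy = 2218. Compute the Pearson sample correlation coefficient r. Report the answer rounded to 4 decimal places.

-0.7232

S_xy = nΣxy − ΣxΣy = 14·2218 − 92·394 = 31052 − 36248 = -5196
S_xx = nΣx² − (Σx)² = 14·800 − 92² = 11200 − 8464 = 2736
S_yy = nΣy² − (Σy)² = 14·12436 − 394² = 174104 − 155236 = 18868
r = S_xy / √(S_xx·S_yy) = -5196 / √(2736·18868) = -5196 / √51622848 = -5196 / 7184.9042 = -0.7232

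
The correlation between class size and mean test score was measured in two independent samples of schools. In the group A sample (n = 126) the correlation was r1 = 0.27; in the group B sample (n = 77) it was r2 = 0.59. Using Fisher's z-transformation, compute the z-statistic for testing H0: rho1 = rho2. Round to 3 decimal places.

Fisher z-transforms: z1 = atanh(0.27) = 0.276864, z2 = atanh(0.59) = 0.677666; difference d = -0.400802
Var(d) = 1/123 + 1/74 = 0.0081301 + 0.0135135 = 0.0216436
z = d/√Var(d) = -0.400802 / √0.0216436 = -0.400802 / 0.147118 = -2.724

-2.724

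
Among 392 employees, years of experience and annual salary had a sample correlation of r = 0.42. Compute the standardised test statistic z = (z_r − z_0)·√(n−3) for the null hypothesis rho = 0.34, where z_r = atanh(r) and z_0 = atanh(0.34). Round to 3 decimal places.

Fisher z: atanh(0.42) = 0.447692, atanh(0.34) = 0.354093
z = (z_r − z_0)·√(n−3) = (0.447692 − 0.354093)·√389 = 0.093599 · 19.723083 = 1.846

1.846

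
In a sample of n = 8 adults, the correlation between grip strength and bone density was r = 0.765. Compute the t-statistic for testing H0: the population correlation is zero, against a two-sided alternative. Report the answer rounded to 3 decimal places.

2.910

t = r·√(n−2) / √(1−r²) with r = 0.765, n = 8
  = 0.765·√6 / √(1 − 0.585225)
  = 0.765·2.449490 / 0.644030
  = 1.873860 / 0.644030 = 2.910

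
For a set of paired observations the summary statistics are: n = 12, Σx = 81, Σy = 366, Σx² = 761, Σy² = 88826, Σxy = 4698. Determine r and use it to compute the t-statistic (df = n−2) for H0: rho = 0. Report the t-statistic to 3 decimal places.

2.061

Numerator: nΣxy − (Σx)(Σy) = 12·4698 − (81)(366) = 26730
Denominator: √[(nΣx²−(Σx)²)(nΣy²−(Σy)²)]
  nΣx²−(Σx)² = 12·761 − 6561 = 2571;  nΣy²−(Σy)² = 12·88826 − 133956 = 931956
  √(2571·931956) = √2396058876 = 48949.5544
r = 26730 / 48949.5544 = 0.5461
t = r·√(n−2)/√(1−r²) = 0.5461·√10 / √(1−0.298225) = 1.726920 / 0.837720 = 2.061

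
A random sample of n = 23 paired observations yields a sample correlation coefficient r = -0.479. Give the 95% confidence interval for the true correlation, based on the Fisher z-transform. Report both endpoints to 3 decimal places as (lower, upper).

Fisher z: z_r = atanh(r) = ½·ln((1+(-0.479))/(1−(-0.479))) = -0.521686
SE(z) = 1/√(n−3) = 1/√20 = 0.223607
95% ⇒ z* = 1.960; margin = 1.960·0.223607 = 0.438270
CI on z-scale: (-0.959956, -0.083416)
Back-transform: tanh(-0.959956) = -0.744257, tanh(-0.083416) = -0.083223

(-0.744, -0.083)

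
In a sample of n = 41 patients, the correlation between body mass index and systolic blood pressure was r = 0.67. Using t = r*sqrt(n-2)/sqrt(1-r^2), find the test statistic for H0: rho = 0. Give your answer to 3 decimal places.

t = r·√(n−2) / √(1−r²) with r = 0.67, n = 41
  = 0.67·√39 / √(1 − 0.4489)
  = 0.67·6.244998 / 0.742361
  = 4.184149 / 0.742361 = 5.636

5.636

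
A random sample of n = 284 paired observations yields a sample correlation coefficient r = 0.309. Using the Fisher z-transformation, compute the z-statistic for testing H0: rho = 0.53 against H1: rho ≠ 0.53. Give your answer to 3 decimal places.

-4.538

z_r = atanh(0.309) = 0.319439,  z_0 = atanh(0.53) = 0.590145
SE = 1/√(n−3) = 1/√281 = 0.059655
z = (z_r − z_0)/SE = (0.319439 − 0.590145) / 0.059655 = -0.270706 / 0.059655 = -4.538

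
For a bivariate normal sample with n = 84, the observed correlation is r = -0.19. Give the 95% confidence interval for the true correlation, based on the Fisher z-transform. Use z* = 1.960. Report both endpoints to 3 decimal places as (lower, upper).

z_r = atanh(-0.19) = -0.192337;  SE = 1/√(n−3) = 1/√81 = 0.111111
z-limits: -0.192337 ± 1.960·0.111111 = -0.192337 ± 0.217778 = [-0.410115, 0.025441]
ρ-limits: (tanh -0.410115, tanh 0.025441) = (-0.389, 0.025)

(-0.389, 0.025)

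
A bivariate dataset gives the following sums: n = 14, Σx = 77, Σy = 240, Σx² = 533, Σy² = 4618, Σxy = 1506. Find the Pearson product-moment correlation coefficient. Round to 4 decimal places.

S_xy = nΣxy − ΣxΣy = 14·1506 − 77·240 = 21084 − 18480 = 2604
S_xx = nΣx² − (Σx)² = 14·533 − 77² = 7462 − 5929 = 1533
S_yy = nΣy² − (Σy)² = 14·4618 − 240² = 64652 − 57600 = 7052
r = S_xy / √(S_xx·S_yy) = 2604 / √(1533·7052) = 2604 / √10810716 = 2604 / 3287.9653 = 0.7920

0.7920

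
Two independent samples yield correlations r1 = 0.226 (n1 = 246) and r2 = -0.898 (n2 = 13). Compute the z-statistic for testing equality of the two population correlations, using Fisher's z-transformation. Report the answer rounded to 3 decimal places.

z1 = atanh(0.226) = 0.229970,  z2 = atanh(-0.898) = -1.461792
SE = √(1/(n1−3) + 1/(n2−3)) = √(1/243 + 1/10) = √(0.0041152 + 0.1000000) = √0.1041152 = 0.322669
z = (z1 − z2)/SE = (0.229970 − (-1.461792)) / 0.322669 = 1.691762 / 0.322669 = 5.243

5.243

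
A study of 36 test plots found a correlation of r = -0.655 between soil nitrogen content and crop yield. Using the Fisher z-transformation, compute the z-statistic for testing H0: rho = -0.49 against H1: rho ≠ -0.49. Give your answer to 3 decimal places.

Fisher z: atanh(-0.655) = -0.784006, atanh(-0.49) = -0.536060
z = (z_r − z_0)·√(n−3) = (-0.784006 − (-0.536060))·√33 = -0.247946 · 5.744563 = -1.424

-1.424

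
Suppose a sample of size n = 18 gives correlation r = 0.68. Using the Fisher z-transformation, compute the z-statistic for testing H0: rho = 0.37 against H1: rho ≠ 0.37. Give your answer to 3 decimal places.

1.707

z_r = atanh(0.68) = 0.829114,  z_0 = atanh(0.37) = 0.388423
SE = 1/√(n−3) = 1/√15 = 0.258199
z = (z_r − z_0)/SE = (0.829114 − 0.388423) / 0.258199 = 0.440691 / 0.258199 = 1.707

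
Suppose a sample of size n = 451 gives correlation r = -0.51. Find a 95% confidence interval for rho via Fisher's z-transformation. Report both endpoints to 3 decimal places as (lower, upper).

z_r = atanh(-0.51) = -0.562730;  SE = 1/√(n−3) = 1/√448 = 0.047246
z-limits: -0.562730 ± 1.960·0.047246 = -0.562730 ± 0.092602 = [-0.655332, -0.470128]
ρ-limits: (tanh -0.655332, tanh -0.470128) = (-0.575, -0.438)

(-0.575, -0.438)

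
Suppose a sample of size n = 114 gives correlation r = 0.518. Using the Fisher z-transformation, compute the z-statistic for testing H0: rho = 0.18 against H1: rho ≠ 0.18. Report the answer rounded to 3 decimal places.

z_r = atanh(0.518) = 0.573602,  z_0 = atanh(0.18) = 0.181983
SE = 1/√(n−3) = 1/√111 = 0.094916
z = (z_r − z_0)/SE = (0.573602 − 0.181983) / 0.094916 = 0.391619 / 0.094916 = 4.126

4.126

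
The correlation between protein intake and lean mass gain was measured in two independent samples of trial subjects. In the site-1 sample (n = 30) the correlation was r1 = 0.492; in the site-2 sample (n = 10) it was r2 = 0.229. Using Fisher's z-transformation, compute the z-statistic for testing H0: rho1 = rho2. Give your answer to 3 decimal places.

0.720

Fisher z-transforms: z1 = atanh(0.492) = 0.538696, z2 = atanh(0.229) = 0.233134; difference d = 0.305562
Var(d) = 1/27 + 1/7 = 0.0370370 + 0.1428571 = 0.1798941
z = d/√Var(d) = 0.305562 / √0.1798941 = 0.305562 / 0.424139 = 0.720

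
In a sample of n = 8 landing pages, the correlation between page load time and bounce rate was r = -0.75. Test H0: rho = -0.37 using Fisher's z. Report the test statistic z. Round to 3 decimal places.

z_r = atanh(-0.75) = -0.972955,  z_0 = atanh(-0.37) = -0.388423
SE = 1/√(n−3) = 1/√5 = 0.447214
z = (z_r − z_0)/SE = (-0.972955 − (-0.388423)) / 0.447214 = -0.584532 / 0.447214 = -1.307

-1.307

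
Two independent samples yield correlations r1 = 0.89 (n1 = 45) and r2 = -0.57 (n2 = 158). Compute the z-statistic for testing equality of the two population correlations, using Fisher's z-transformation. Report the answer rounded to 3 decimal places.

11.896

Fisher z-transforms: z1 = atanh(0.89) = 1.421926, z2 = atanh(-0.57) = -0.647523; difference d = 2.069449
Var(d) = 1/42 + 1/155 = 0.0238095 + 0.0064516 = 0.0302611
z = d/√Var(d) = 2.069449 / √0.0302611 = 2.069449 / 0.173957 = 11.896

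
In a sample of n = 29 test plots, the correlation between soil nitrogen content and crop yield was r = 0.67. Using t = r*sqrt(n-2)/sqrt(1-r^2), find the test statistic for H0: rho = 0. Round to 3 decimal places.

t = r·√(n−2) / √(1−r²) with r = 0.67, n = 29
  = 0.67·√27 / √(1 − 0.4489)
  = 0.67·5.196152 / 0.742361
  = 3.481422 / 0.742361 = 4.690

4.690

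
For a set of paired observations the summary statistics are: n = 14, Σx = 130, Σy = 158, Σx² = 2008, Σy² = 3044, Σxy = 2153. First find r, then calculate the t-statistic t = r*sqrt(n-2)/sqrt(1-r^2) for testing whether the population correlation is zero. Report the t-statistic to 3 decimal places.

3.235

S_xy = nΣxy − ΣxΣy = 14·2153 − 130·158 = 30142 − 20540 = 9602
S_xx = nΣx² − (Σx)² = 14·2008 − 130² = 28112 − 16900 = 11212
S_yy = nΣy² − (Σy)² = 14·3044 − 158² = 42616 − 24964 = 17652
r = S_xy / √(S_xx·S_yy) = 9602 / √(11212·17652) = 9602 / √197914224 = 9602 / 14068.1990 = 0.6825
t = r·√(n−2)/√(1−r²) = 0.6825·√12 / √(1−0.465806) = 2.364249 / 0.730886 = 3.235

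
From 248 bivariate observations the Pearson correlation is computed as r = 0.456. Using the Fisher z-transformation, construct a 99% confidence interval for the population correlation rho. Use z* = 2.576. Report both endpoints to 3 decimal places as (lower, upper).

(0.316, 0.576)

z_r = atanh(0.456) = 0.492249;  SE = 1/√(n−3) = 1/√245 = 0.063888
z-limits: 0.492249 ± 2.576·0.063888 = 0.492249 ± 0.164575 = [0.327674, 0.656824]
ρ-limits: (tanh 0.327674, tanh 0.656824) = (0.316, 0.576)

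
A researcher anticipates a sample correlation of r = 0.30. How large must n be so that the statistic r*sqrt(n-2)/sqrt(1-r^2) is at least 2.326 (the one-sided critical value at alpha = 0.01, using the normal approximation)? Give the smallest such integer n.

r√(n−2)/√(1−r²) ≥ 2.326  ⇔  n−2 ≥ (2.326)²·(1−r²)/r²
(1−r²)/r² = (1−0.0900)/0.0900 = 10.1111
n ≥ 2 + 5.410276·10.1111 = 2 + 54.7038 = 56.7038
⌈56.7038⌉ = 57

57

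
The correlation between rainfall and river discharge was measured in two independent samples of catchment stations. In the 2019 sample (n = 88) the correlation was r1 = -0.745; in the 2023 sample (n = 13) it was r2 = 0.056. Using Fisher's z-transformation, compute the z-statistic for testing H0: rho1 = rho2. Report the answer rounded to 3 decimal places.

-3.044

Fisher z-transforms: z1 = atanh(-0.745) = -0.961623, z2 = atanh(0.056) = 0.056059; difference d = -1.017682
Var(d) = 1/85 + 1/10 = 0.0117647 + 0.1000000 = 0.1117647
z = d/√Var(d) = -1.017682 / √0.1117647 = -1.017682 / 0.334312 = -3.044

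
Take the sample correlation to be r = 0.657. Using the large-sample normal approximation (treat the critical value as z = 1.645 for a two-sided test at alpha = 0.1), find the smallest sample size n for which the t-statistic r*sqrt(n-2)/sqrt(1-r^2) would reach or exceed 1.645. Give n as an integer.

r√(n−2)/√(1−r²) ≥ 1.645  ⇔  n−2 ≥ (1.645)²·(1−r²)/r²
(1−r²)/r² = (1−0.431649)/0.431649 = 1.3167
n ≥ 2 + 2.706025·1.3167 = 2 + 3.5630 = 5.5630
⌈5.5630⌉ = 6

6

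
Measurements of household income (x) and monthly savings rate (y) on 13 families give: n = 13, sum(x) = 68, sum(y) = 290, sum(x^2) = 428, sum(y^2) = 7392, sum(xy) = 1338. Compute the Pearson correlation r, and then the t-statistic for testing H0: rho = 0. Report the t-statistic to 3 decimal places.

-3.185

S_xy = nΣxy − ΣxΣy = 13·1338 − 68·290 = 17394 − 19720 = -2326
S_xx = nΣx² − (Σx)² = 13·428 − 68² = 5564 − 4624 = 940
S_yy = nΣy² − (Σy)² = 13·7392 − 290² = 96096 − 84100 = 11996
r = S_xy / √(S_xx·S_yy) = -2326 / √(940·11996) = -2326 / √11276240 = -2326 / 3358.0113 = -0.6927
t = r·√(n−2)/√(1−r²) = -0.6927·√11 / √(1−0.479833) = -2.297426 / 0.721226 = -3.185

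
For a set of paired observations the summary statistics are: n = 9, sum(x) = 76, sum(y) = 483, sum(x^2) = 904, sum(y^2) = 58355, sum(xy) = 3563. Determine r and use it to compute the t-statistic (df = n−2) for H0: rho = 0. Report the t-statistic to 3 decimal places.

Numerator: nΣxy − (Σx)(Σy) = 9·3563 − (76)(483) = -4641
Denominator: √[(nΣx²−(Σx)²)(nΣy²−(Σy)²)]
  nΣx²−(Σx)² = 9·904 − 5776 = 2360;  nΣy²−(Σy)² = 9·58355 − 233289 = 291906
  √(2360·291906) = √688898160 = 26246.8695
r = -4641 / 26246.8695 = -0.1768
t = r·√(n−2)/√(1−r²) = -0.1768·√7 / √(1−0.031258) = -0.467769 / 0.984247 = -0.475

-0.475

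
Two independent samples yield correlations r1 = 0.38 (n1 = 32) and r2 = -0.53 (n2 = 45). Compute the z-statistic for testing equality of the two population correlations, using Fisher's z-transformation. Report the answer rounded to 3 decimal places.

Fisher z-transforms: z1 = atanh(0.38) = 0.400060, z2 = atanh(-0.53) = -0.590145; difference d = 0.990205
Var(d) = 1/29 + 1/42 = 0.0344828 + 0.0238095 = 0.0582923
z = d/√Var(d) = 0.990205 / √0.0582923 = 0.990205 / 0.241438 = 4.101

4.101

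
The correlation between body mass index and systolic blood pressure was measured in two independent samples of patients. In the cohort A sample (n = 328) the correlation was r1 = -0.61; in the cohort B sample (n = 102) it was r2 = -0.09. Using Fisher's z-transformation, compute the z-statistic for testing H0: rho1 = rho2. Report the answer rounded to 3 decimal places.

-5.389

z1 = atanh(-0.61) = -0.708921,  z2 = atanh(-0.09) = -0.090244
SE = √(1/(n1−3) + 1/(n2−3)) = √(1/325 + 1/99) = √(0.0030769 + 0.0101010) = √0.0131779 = 0.114795
z = (z1 − z2)/SE = (-0.708921 − (-0.090244)) / 0.114795 = -0.618677 / 0.114795 = -5.389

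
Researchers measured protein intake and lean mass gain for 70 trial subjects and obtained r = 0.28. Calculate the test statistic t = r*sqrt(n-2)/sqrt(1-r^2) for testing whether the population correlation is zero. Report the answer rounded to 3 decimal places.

2.405

1 − r² = 1 − 0.0784 = 0.9216;  √(1−r²) = 0.960000
√(n−2) = √68 = 8.246211
t = r·√(n−2)/√(1−r²) = 0.28 · 8.246211 / 0.960000 = 2.405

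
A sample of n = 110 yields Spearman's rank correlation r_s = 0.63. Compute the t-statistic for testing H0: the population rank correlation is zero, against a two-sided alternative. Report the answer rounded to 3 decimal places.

t = r_s·√(n−2) / √(1−r_s²) with r_s = 0.63, n = 110
  = 0.63·√108 / √(1 − 0.3969)
  = 0.63·10.392305 / 0.776595
  = 6.547152 / 0.776595 = 8.431

8.431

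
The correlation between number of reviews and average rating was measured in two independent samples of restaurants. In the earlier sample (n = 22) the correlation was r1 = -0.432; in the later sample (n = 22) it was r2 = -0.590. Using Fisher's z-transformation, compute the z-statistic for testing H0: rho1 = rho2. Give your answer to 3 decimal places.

Fisher z-transforms: z1 = atanh(-0.432) = -0.462353, z2 = atanh(-0.590) = -0.677666; difference d = 0.215313
Var(d) = 1/19 + 1/19 = 0.0526316 + 0.0526316 = 0.1052632
z = d/√Var(d) = 0.215313 / √0.1052632 = 0.215313 / 0.324443 = 0.664

0.664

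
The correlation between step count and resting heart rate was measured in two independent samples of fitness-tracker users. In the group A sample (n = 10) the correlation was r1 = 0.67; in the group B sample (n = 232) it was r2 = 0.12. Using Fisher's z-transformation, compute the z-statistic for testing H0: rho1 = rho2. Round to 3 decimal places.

Fisher z-transforms: z1 = atanh(0.67) = 0.810743, z2 = atanh(0.12) = 0.120581; difference d = 0.690162
Var(d) = 1/7 + 1/229 = 0.1428571 + 0.0043668 = 0.1472239
z = d/√Var(d) = 0.690162 / √0.1472239 = 0.690162 / 0.383698 = 1.799

1.799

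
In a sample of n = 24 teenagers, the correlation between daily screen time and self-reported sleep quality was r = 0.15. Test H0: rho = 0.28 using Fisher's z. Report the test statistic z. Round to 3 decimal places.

Fisher z: atanh(0.15) = 0.151140, atanh(0.28) = 0.287682
z = (z_r − z_0)·√(n−3) = (0.151140 − 0.287682)·√21 = -0.136542 · 4.582576 = -0.626

-0.626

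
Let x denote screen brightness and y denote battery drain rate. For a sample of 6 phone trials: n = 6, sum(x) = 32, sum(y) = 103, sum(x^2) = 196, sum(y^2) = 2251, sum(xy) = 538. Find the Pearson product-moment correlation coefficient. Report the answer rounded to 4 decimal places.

-0.1025

S_xy = nΣxy − ΣxΣy = 6·538 − 32·103 = 3228 − 3296 = -68
S_xx = nΣx² − (Σx)² = 6·196 − 32² = 1176 − 1024 = 152
S_yy = nΣy² − (Σy)² = 6·2251 − 103² = 13506 − 10609 = 2897
r = S_xy / √(S_xx·S_yy) = -68 / √(152·2897) = -68 / √440344 = -68 / 663.5842 = -0.1025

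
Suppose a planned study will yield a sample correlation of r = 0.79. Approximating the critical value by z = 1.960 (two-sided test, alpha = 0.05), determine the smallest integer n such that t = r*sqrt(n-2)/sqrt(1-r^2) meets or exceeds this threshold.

5

r√(n−2)/√(1−r²) ≥ 1.960  ⇔  n−2 ≥ (1.960)²·(1−r²)/r²
(1−r²)/r² = (1−0.6241)/0.6241 = 0.6023
n ≥ 2 + 3.8416·0.6023 = 2 + 2.3138 = 4.3138
⌈4.3138⌉ = 5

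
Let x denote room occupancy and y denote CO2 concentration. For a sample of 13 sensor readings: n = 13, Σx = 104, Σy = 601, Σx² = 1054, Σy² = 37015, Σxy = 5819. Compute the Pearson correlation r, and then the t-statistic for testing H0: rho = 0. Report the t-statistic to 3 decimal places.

Numerator: nΣxy − (Σx)(Σy) = 13·5819 − (104)(601) = 13143
Denominator: √[(nΣx²−(Σx)²)(nΣy²−(Σy)²)]
  nΣx²−(Σx)² = 13·1054 − 10816 = 2886;  nΣy²−(Σy)² = 13·37015 − 361201 = 119994
  √(2886·119994) = √346302684 = 18609.2097
r = 13143 / 18609.2097 = 0.7063
t = r·√(n−2)/√(1−r²) = 0.7063·√11 / √(1−0.498860) = 2.342532 / 0.707912 = 3.309

3.309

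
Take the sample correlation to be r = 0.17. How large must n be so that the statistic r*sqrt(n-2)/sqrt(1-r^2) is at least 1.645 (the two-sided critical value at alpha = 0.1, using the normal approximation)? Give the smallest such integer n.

Need r·√(n−2)/√(1−r²) ≥ 1.645
√(n−2) ≥ 1.645·√(1−0.0289) / 0.17 = 1.645·0.985444 / 0.17 = 9.5356
n−2 ≥ 90.9277  ⇒  n ≥ 92.9277
Smallest integer n = 93

93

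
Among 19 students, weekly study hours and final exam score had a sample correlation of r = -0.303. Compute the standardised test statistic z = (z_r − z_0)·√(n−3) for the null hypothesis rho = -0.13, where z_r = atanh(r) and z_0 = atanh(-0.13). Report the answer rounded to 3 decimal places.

z_r = atanh(-0.303) = -0.312820,  z_0 = atanh(-0.13) = -0.130740
SE = 1/√(n−3) = 1/√16 = 0.250000
z = (z_r − z_0)/SE = (-0.312820 − (-0.130740)) / 0.250000 = -0.182080 / 0.250000 = -0.728

-0.728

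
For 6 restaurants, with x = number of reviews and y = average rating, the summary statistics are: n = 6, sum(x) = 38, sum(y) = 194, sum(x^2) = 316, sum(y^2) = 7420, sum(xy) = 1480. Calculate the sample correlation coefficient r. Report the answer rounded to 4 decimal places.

S_xy = nΣxy − ΣxΣy = 6·1480 − 38·194 = 8880 − 7372 = 1508
S_xx = nΣx² − (Σx)² = 6·316 − 38² = 1896 − 1444 = 452
S_yy = nΣy² − (Σy)² = 6·7420 − 194² = 44520 − 37636 = 6884
r = S_xy / √(S_xx·S_yy) = 1508 / √(452·6884) = 1508 / √3111568 = 1508 / 1763.9637 = 0.8549

0.8549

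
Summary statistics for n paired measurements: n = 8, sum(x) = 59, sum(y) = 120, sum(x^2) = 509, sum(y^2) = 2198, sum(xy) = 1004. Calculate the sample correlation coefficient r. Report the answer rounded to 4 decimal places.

Numerator: nΣxy − (Σx)(Σy) = 8·1004 − (59)(120) = 952
Denominator: √[(nΣx²−(Σx)²)(nΣy²−(Σy)²)]
  nΣx²−(Σx)² = 8·509 − 3481 = 591;  nΣy²−(Σy)² = 8·2198 − 14400 = 3184
  √(591·3184) = √1881744 = 1371.7667
r = 952 / 1371.7667 = 0.6940

0.6940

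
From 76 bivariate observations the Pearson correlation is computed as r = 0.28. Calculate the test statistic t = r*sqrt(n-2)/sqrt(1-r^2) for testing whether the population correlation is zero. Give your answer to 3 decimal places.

2.509

t = r·√(n−2) / √(1−r²) with r = 0.28, n = 76
  = 0.28·√74 / √(1 − 0.0784)
  = 0.28·8.602325 / 0.960000
  = 2.408651 / 0.960000 = 2.509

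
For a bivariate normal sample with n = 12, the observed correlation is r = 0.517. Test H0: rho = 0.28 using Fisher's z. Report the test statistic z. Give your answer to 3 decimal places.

0.854

z_r = atanh(0.517) = 0.572237,  z_0 = atanh(0.28) = 0.287682
SE = 1/√(n−3) = 1/√9 = 0.333333
z = (z_r − z_0)/SE = (0.572237 − 0.287682) / 0.333333 = 0.284555 / 0.333333 = 0.854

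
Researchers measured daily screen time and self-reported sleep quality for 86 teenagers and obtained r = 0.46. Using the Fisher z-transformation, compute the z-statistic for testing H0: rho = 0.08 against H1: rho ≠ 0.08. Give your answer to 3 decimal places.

z_r = atanh(0.46) = 0.497311,  z_0 = atanh(0.08) = 0.080171
SE = 1/√(n−3) = 1/√83 = 0.109764
z = (z_r − z_0)/SE = (0.497311 − 0.080171) / 0.109764 = 0.417140 / 0.109764 = 3.800

3.800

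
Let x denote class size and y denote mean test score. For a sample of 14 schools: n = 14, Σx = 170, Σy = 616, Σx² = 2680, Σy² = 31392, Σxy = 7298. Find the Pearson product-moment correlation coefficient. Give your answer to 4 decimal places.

S_xy = nΣxy − ΣxΣy = 14·7298 − 170·616 = 102172 − 104720 = -2548
S_xx = nΣx² − (Σx)² = 14·2680 − 170² = 37520 − 28900 = 8620
S_yy = nΣy² − (Σy)² = 14·31392 − 616² = 439488 − 379456 = 60032
r = S_xy / √(S_xx·S_yy) = -2548 / √(8620·60032) = -2548 / √517475840 = -2548 / 22748.0953 = -0.1120

-0.1120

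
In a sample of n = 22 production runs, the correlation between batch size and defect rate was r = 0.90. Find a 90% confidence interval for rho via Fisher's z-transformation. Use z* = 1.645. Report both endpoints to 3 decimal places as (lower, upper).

z_r = atanh(0.90) = 1.472219;  SE = 1/√(n−3) = 1/√19 = 0.229416
z-limits: 1.472219 ± 1.645·0.229416 = 1.472219 ± 0.377389 = [1.094830, 1.849608]
ρ-limits: (tanh 1.094830, tanh 1.849608) = (0.799, 0.952)

(0.799, 0.952)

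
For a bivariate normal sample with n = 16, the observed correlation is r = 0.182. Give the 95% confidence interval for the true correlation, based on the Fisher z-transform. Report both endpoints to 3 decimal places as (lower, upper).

Fisher z: z_r = atanh(r) = ½·ln((1+0.182)/(1−0.182)) = 0.184050
SE(z) = 1/√(n−3) = 1/√13 = 0.277350
95% ⇒ z* = 1.960; margin = 1.960·0.277350 = 0.543606
CI on z-scale: (-0.359556, 0.727656)
Back-transform: tanh(-0.359556) = -0.344823, tanh(0.727656) = 0.621629

(-0.345, 0.622)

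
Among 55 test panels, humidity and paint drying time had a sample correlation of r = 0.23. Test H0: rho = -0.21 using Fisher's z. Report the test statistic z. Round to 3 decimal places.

z_r = atanh(0.23) = 0.234189,  z_0 = atanh(-0.21) = -0.213171
SE = 1/√(n−3) = 1/√52 = 0.138675
z = (z_r − z_0)/SE = (0.234189 − (-0.213171)) / 0.138675 = 0.447360 / 0.138675 = 3.226

3.226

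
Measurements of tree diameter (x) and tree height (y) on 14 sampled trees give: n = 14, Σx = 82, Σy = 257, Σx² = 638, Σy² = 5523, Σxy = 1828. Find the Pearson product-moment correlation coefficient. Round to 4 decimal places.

0.9056

Numerator: nΣxy − (Σx)(Σy) = 14·1828 − (82)(257) = 4518
Denominator: √[(nΣx²−(Σx)²)(nΣy²−(Σy)²)]
  nΣx²−(Σx)² = 14·638 − 6724 = 2208;  nΣy²−(Σy)² = 14·5523 − 66049 = 11273
  √(2208·11273) = √24890784 = 4989.0664
r = 4518 / 4989.0664 = 0.9056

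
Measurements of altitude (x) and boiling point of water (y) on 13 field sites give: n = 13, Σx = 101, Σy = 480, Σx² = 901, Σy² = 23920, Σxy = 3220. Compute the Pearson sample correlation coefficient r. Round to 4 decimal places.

S_xy = nΣxy − ΣxΣy = 13·3220 − 101·480 = 41860 − 48480 = -6620
S_xx = nΣx² − (Σx)² = 13·901 − 101² = 11713 − 10201 = 1512
S_yy = nΣy² − (Σy)² = 13·23920 − 480² = 310960 − 230400 = 80560
r = S_xy / √(S_xx·S_yy) = -6620 / √(1512·80560) = -6620 / √121806720 = -6620 / 11036.6082 = -0.5998

-0.5998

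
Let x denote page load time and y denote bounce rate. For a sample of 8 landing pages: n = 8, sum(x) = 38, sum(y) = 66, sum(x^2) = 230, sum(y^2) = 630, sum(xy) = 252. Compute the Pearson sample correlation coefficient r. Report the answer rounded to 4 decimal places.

S_xy = nΣxy − ΣxΣy = 8·252 − 38·66 = 2016 − 2508 = -492
S_xx = nΣx² − (Σx)² = 8·230 − 38² = 1840 − 1444 = 396
S_yy = nΣy² − (Σy)² = 8·630 − 66² = 5040 − 4356 = 684
r = S_xy / √(S_xx·S_yy) = -492 / √(396·684) = -492 / √270864 = -492 / 520.4460 = -0.9453

-0.9453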